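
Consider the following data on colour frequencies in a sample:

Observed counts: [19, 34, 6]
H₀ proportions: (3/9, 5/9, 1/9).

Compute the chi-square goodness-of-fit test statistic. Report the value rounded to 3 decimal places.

test statistic = 0.115

n = 59; E_i = n·p_i = [19.67, 32.78, 6.56]
χ² = (19−19.67)²/19.67 + (34−32.78)²/32.78 + (6−6.56)²/6.56 = 0.1153
df = 2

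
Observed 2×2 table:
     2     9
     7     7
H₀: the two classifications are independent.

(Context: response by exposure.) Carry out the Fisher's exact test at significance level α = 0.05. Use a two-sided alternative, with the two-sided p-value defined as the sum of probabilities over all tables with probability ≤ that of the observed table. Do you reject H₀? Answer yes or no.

Margins: r₁=11, r₂=14, c₁=9, c₂=16, n=25
p_obs = C(11,2)·C(14,7)/C(25,9); sum pmf over tables with pmf ≤ p_obs
p-value (two-sided) = 0.20772
At α=0.05: p ≥ α → fail to reject H₀

reject H₀: no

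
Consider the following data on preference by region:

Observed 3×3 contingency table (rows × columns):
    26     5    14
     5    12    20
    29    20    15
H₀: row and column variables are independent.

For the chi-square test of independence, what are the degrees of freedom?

df = (r−1)(c−1) = (3−1)·(3−1) = 4

degrees of freedom = 4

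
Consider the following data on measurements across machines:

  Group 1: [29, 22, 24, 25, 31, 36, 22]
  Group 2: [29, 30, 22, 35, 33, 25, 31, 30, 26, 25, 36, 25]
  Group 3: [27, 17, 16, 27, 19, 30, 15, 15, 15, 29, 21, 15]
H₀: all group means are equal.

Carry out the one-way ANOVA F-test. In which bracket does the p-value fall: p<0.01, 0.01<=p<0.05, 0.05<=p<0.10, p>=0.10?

Group means [27.00, 28.92, 20.50], grand mean 25.226
SSB = Σnᵢ(x̄ᵢ−x̄)² = 453.503; SSW = ΣΣ(x−x̄ᵢ)² = 779.917
MSB = 453.503/2 = 226.7513; MSW = 779.917/28 = 27.8542
F = MSB/MSW = 8.1407
df = (2, 28)
p-value (upper-tail) = 0.00163
→ bracket: p<0.01

p-value bracket: p<0.01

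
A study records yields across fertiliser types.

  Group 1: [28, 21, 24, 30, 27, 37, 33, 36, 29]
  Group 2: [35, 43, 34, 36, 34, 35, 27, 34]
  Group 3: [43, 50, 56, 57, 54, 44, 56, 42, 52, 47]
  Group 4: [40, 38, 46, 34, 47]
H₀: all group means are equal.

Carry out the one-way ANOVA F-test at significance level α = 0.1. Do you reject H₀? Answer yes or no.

reject H₀: yes

Group means [29.44, 34.75, 50.10, 41.00], grand mean 39.031
SSB = Σnᵢ(x̄ᵢ−x̄)² = 2218.347; SSW = ΣΣ(x−x̄ᵢ)² = 772.622
MSB = 2218.347/3 = 739.4488; MSW = 772.622/28 = 27.5937
F = MSB/MSW = 26.7978
df = (3, 28)
p-value (upper-tail) = 0.00000
At α=0.1: p < α → reject H₀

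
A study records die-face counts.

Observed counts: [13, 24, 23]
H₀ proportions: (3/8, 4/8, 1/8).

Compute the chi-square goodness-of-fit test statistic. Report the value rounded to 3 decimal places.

test statistic = 37.244

n = 60; E_i = n·p_i = [22.50, 30.00, 7.50]
χ² = (13−22.50)²/22.50 + (24−30.00)²/30.00 + (23−7.50)²/7.50 = 37.2444
df = 2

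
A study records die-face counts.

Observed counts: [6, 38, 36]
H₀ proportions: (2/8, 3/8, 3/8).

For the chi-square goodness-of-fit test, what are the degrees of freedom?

df = k − 1 = 3 − 1 = 2

degrees of freedom = 2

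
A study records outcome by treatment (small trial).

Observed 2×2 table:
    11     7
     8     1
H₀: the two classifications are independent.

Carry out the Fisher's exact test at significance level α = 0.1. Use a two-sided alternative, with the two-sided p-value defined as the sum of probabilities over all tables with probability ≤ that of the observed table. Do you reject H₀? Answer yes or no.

Margins: r₁=18, r₂=9, c₁=19, c₂=8, n=27
p_obs = C(18,11)·C(9,8)/C(27,19); sum pmf over tables with pmf ≤ p_obs
p-value (two-sided) = 0.20112
At α=0.1: p ≥ α → fail to reject H₀

reject H₀: no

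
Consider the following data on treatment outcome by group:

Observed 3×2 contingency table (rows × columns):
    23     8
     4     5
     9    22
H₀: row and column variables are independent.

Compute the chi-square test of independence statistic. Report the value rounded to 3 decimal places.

test statistic = 12.809

Row totals [31, 9, 31], col totals [36, 35], n=71
χ² = (23−15.72)²/15.72 + (8−15.28)²/15.28 + (4−4.56)²/4.56 + (5−4.44)²/4.44 + (9−15.72)²/15.72 + (22−15.28)²/15.28 = 12.8092
df = 2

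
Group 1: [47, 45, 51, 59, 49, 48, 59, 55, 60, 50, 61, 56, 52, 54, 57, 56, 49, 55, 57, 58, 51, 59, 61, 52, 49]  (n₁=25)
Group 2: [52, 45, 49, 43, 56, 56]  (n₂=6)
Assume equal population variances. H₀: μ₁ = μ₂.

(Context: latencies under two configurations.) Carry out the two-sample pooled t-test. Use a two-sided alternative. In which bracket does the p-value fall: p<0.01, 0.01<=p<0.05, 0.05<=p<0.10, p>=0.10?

x̄₁=54.000, s₁=4.726, n₁=25
x̄₂=50.167, s₂=5.492, n₂=6
s_p² = [24·4.726² + 5·5.492²]/29 = 23.6839
SE = √(s_p²·(1/25+1/6)) = 2.2124
t = (54.000−50.167)/2.2124 = 1.7327
df = 29
p-value (two-sided) = 0.09378
→ bracket: 0.05<=p<0.10

p-value bracket: 0.05<=p<0.10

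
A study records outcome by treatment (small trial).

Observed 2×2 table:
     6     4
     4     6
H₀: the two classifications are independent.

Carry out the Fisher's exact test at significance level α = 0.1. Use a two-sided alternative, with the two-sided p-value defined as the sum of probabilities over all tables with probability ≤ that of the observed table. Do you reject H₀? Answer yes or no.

reject H₀: no

Margins: r₁=10, r₂=10, c₁=10, c₂=10, n=20
p_obs = C(10,6)·C(10,4)/C(20,10); sum pmf over tables with pmf ≤ p_obs
p-value (two-sided) = 0.65628
At α=0.1: p ≥ α → fail to reject H₀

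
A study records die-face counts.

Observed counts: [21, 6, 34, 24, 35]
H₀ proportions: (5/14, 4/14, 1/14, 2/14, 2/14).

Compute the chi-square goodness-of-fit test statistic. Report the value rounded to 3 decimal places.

test statistic = 131.265

n = 120; E_i = n·p_i = [42.86, 34.29, 8.57, 17.14, 17.14]
χ² = (21−42.86)²/42.86 + (6−34.29)²/34.29 + (34−8.57)²/8.57 + (24−17.14)²/17.14 + (35−17.14)²/17.14 = 131.2650
df = 4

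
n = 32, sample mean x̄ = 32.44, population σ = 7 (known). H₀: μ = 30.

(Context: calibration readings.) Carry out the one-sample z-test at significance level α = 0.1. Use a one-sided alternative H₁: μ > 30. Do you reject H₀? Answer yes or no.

reject H₀: yes

SE = σ/√n = 7/√32 = 1.2374
z = (x̄−μ₀)/SE = (32.44−30)/1.2374 = 1.9718
p-value (one-sided, H₁ greater) = 0.02432
At α=0.1: p < α → reject H₀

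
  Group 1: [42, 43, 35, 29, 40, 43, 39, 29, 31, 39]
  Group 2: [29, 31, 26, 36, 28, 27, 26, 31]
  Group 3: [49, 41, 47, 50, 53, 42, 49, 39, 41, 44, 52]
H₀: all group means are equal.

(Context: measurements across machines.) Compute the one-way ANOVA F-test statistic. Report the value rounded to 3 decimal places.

Group means [37.00, 29.25, 46.09], grand mean 38.310
SSB = Σnᵢ(x̄ᵢ−x̄)² = 1339.798; SSW = ΣΣ(x−x̄ᵢ)² = 600.409
MSB = 1339.798/2 = 669.8989; MSW = 600.409/26 = 23.0927
F = MSB/MSW = 29.0092
df = (2, 26)

test statistic = 29.009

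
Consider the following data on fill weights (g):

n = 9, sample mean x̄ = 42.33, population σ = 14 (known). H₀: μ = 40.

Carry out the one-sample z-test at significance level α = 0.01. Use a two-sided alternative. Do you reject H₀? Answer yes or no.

SE = σ/√n = 14/√9 = 4.6667
z = (x̄−μ₀)/SE = (42.33−40)/4.6667 = 0.4993
p-value (two-sided) = 0.61758
At α=0.01: p ≥ α → fail to reject H₀

reject H₀: no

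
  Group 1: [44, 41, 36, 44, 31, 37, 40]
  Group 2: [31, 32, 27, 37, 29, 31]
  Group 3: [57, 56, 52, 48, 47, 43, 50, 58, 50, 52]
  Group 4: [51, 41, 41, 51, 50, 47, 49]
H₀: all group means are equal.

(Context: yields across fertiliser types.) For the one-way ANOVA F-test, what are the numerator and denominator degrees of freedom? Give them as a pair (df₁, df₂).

k = 4 groups, N = 30 total
df = (k−1, N−k) = (4−1, 30−4) = (3, 26)

degrees of freedom = [3, 26]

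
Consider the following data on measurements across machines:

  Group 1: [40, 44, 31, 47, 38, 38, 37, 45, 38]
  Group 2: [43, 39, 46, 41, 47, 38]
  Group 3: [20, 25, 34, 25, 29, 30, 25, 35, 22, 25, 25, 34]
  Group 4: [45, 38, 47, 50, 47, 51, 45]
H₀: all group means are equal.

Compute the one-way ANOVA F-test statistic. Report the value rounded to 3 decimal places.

Group means [39.78, 42.33, 27.42, 46.14], grand mean 37.176
SSB = Σnᵢ(x̄ᵢ−x̄)² = 1926.278; SSW = ΣΣ(x−x̄ᵢ)² = 634.663
MSB = 1926.278/3 = 642.0928; MSW = 634.663/30 = 21.1554
F = MSB/MSW = 30.3512
df = (3, 30)

test statistic = 30.351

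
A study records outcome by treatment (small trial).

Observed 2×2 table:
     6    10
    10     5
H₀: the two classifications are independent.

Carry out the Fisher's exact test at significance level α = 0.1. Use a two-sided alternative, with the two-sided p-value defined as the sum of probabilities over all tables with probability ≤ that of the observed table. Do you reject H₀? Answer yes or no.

Margins: r₁=16, r₂=15, c₁=16, c₂=15, n=31
p_obs = C(16,6)·C(15,10)/C(31,16); sum pmf over tables with pmf ≤ p_obs
p-value (two-sided) = 0.15561
At α=0.1: p ≥ α → fail to reject H₀

reject H₀: no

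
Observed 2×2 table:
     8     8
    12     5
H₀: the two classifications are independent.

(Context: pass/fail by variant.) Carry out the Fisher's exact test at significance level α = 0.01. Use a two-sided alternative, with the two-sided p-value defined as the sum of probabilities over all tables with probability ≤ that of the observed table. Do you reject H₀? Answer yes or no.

Margins: r₁=16, r₂=17, c₁=20, c₂=13, n=33
p_obs = C(16,8)·C(17,12)/C(33,20); sum pmf over tables with pmf ≤ p_obs
p-value (two-sided) = 0.29600
At α=0.01: p ≥ α → fail to reject H₀

reject H₀: no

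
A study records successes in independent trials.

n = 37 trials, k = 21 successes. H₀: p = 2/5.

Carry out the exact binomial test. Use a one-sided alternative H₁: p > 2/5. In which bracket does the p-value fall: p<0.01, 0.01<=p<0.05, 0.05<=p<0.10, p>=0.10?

Exact binomial: n=37, k=21, p₀=2/5=0.4000
P(X≥21) from Σ C(n,i)·p₀^i·(1−p₀)^(n−i)
p-value (one-sided, H₁ greater) = 0.02904
→ bracket: 0.01<=p<0.05

p-value bracket: 0.01<=p<0.05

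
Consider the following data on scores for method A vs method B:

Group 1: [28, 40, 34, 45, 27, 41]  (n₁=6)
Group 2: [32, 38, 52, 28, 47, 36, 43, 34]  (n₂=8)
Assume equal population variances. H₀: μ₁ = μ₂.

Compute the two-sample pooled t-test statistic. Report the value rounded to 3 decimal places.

x̄₁=35.833, s₁=7.360, n₁=6
x̄₂=38.750, s₂=8.049, n₂=8
s_p² = [5·7.360² + 7·8.049²]/12 = 60.3611
SE = √(s_p²·(1/6+1/8)) = 4.1959
t = (35.833−38.750)/4.1959 = -0.6951
df = 12

test statistic = -0.695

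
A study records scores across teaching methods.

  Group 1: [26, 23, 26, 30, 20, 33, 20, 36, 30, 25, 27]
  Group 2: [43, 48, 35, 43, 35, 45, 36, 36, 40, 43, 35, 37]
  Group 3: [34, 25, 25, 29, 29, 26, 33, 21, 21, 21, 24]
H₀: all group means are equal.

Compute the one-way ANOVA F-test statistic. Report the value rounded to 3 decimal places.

Group means [26.91, 39.67, 26.18], grand mean 31.176
SSB = Σnᵢ(x̄ᵢ−x̄)² = 1339.729; SSW = ΣΣ(x−x̄ᵢ)² = 697.212
MSB = 1339.729/2 = 669.8645; MSW = 697.212/31 = 22.4907
F = MSB/MSW = 29.7840
df = (2, 31)

test statistic = 29.784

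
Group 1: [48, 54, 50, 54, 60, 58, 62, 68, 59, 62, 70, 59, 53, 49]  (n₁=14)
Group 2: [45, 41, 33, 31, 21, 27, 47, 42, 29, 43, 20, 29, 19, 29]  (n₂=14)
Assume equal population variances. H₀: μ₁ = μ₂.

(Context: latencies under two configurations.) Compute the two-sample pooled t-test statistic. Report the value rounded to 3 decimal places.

x̄₁=57.571, s₁=6.688, n₁=14
x̄₂=32.571, s₂=9.525, n₂=14
s_p² = [13·6.688² + 13·9.525²]/26 = 67.7253
SE = √(s_p²·(1/14+1/14)) = 3.1105
t = (57.571−32.571)/3.1105 = 8.0374
df = 26

test statistic = 8.037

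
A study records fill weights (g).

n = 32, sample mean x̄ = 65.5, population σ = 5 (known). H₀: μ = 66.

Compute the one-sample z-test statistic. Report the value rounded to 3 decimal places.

SE = σ/√n = 5/√32 = 0.8839
z = (x̄−μ₀)/SE = (65.5−66)/0.8839 = -0.5657

test statistic = -0.566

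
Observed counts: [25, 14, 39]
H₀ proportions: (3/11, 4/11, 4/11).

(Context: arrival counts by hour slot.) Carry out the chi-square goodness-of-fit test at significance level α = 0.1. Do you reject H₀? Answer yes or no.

n = 78; E_i = n·p_i = [21.27, 28.36, 28.36]
χ² = (25−21.27)²/21.27 + (14−28.36)²/28.36 + (39−28.36)²/28.36 = 11.9156
df = 2
p-value (upper-tail) = 0.00259
At α=0.1: p < α → reject H₀

reject H₀: yes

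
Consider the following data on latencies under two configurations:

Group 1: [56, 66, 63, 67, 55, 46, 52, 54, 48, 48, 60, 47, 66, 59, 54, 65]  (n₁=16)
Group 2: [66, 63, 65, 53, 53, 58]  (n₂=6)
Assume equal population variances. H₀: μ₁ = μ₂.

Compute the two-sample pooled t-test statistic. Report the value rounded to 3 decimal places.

x̄₁=56.625, s₁=7.320, n₁=16
x̄₂=59.667, s₂=5.854, n₂=6
s_p² = [15·7.320² + 5·5.854²]/20 = 48.7542
SE = √(s_p²·(1/16+1/6)) = 3.3426
t = (56.625−59.667)/3.3426 = -0.9100
df = 20

test statistic = -0.910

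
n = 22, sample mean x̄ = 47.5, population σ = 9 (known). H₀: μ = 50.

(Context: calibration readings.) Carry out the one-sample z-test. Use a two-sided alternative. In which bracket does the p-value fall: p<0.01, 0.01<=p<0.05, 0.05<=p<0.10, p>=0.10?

SE = σ/√n = 9/√22 = 1.9188
z = (x̄−μ₀)/SE = (47.5−50)/1.9188 = -1.3029
p-value (two-sided) = 0.19261
→ bracket: p>=0.10

p-value bracket: p>=0.10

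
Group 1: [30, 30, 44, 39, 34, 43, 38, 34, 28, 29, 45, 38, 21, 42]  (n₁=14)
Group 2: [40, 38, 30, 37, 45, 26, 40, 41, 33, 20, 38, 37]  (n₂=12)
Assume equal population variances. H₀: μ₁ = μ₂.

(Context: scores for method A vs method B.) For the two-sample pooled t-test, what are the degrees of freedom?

degrees of freedom = 24

df = n₁ + n₂ − 2 = 14 + 12 − 2 = 24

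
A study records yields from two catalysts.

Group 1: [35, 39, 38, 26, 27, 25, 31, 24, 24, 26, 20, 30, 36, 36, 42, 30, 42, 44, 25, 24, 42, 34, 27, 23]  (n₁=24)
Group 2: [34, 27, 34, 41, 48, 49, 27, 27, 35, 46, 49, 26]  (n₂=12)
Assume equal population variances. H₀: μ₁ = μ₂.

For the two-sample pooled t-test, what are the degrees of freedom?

degrees of freedom = 34

df = n₁ + n₂ − 2 = 24 + 12 − 2 = 34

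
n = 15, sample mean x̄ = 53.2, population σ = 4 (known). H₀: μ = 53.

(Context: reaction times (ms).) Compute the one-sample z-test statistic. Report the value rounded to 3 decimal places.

SE = σ/√n = 4/√15 = 1.0328
z = (x̄−μ₀)/SE = (53.2−53)/1.0328 = 0.1936

test statistic = 0.194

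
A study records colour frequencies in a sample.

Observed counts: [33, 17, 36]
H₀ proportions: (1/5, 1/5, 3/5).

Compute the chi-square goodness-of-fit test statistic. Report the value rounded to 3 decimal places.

n = 86; E_i = n·p_i = [17.20, 17.20, 51.60]
χ² = (33−17.20)²/17.20 + (17−17.20)²/17.20 + (36−51.60)²/51.60 = 19.2326
df = 2

test statistic = 19.233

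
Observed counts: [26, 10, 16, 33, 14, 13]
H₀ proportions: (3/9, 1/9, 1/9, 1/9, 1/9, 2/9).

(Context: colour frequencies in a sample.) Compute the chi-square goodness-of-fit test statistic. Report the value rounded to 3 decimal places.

n = 112; E_i = n·p_i = [37.33, 12.44, 12.44, 12.44, 12.44, 24.89]
χ² = (26−37.33)²/37.33 + (10−12.44)²/12.44 + (16−12.44)²/12.44 + (33−12.44)²/12.44 + (14−12.44)²/12.44 + (13−24.89)²/24.89 = 44.7634
df = 5

test statistic = 44.763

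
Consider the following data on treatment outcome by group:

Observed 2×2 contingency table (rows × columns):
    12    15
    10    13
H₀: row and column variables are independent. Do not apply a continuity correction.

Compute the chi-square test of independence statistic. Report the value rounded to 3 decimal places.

Row totals [27, 23], col totals [22, 28], n=50
χ² = (12−11.88)²/11.88 + (15−15.12)²/15.12 + (10−10.12)²/10.12 + (13−12.88)²/12.88 = 0.0047
df = 1

test statistic = 0.005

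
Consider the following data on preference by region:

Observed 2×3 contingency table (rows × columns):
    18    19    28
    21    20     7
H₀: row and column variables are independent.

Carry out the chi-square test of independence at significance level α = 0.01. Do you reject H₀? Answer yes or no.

reject H₀: yes

Row totals [65, 48], col totals [39, 39, 35], n=113
χ² = (18−22.43)²/22.43 + (19−22.43)²/22.43 + (28−20.13)²/20.13 + (21−16.57)²/16.57 + (20−16.57)²/16.57 + (7−14.87)²/14.87 = 10.5374
df = 2
p-value (upper-tail) = 0.00515
At α=0.01: p < α → reject H₀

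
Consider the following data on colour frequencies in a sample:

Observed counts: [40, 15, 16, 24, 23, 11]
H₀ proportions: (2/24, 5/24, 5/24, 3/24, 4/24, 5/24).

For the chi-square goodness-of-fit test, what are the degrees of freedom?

degrees of freedom = 5

df = k − 1 = 6 − 1 = 5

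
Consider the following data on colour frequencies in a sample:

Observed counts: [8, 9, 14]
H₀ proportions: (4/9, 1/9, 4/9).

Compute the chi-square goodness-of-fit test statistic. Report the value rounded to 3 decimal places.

n = 31; E_i = n·p_i = [13.78, 3.44, 13.78]
χ² = (8−13.78)²/13.78 + (9−3.44)²/3.44 + (14−13.78)²/13.78 = 11.3871
df = 2

test statistic = 11.387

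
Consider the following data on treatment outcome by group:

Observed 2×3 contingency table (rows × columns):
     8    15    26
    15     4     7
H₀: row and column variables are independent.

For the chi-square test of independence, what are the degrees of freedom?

df = (r−1)(c−1) = (2−1)·(3−1) = 2

degrees of freedom = 2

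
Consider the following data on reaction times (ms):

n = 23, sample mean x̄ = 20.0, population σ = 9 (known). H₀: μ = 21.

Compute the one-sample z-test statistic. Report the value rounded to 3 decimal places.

SE = σ/√n = 9/√23 = 1.8766
z = (x̄−μ₀)/SE = (20.0−21)/1.8766 = -0.5329

test statistic = -0.533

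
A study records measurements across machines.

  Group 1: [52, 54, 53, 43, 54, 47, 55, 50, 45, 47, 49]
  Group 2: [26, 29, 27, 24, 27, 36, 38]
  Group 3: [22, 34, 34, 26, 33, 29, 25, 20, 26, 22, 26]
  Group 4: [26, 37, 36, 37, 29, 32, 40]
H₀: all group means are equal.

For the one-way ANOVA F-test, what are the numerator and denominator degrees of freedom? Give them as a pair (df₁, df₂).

degrees of freedom = [3, 32]

k = 4 groups, N = 36 total
df = (k−1, N−k) = (4−1, 36−4) = (3, 32)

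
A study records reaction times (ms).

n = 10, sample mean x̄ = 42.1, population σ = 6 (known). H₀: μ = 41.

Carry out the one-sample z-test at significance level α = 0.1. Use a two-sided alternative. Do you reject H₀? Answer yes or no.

reject H₀: no

SE = σ/√n = 6/√10 = 1.8974
z = (x̄−μ₀)/SE = (42.1−41)/1.8974 = 0.5798
p-value (two-sided) = 0.56208
At α=0.1: p ≥ α → fail to reject H₀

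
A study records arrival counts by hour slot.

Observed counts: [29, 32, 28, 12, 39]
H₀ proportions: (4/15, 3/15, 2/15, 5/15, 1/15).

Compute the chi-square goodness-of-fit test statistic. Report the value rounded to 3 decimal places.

test statistic = 127.148

n = 140; E_i = n·p_i = [37.33, 28.00, 18.67, 46.67, 9.33]
χ² = (29−37.33)²/37.33 + (32−28.00)²/28.00 + (28−18.67)²/18.67 + (12−46.67)²/46.67 + (39−9.33)²/9.33 = 127.1482
df = 4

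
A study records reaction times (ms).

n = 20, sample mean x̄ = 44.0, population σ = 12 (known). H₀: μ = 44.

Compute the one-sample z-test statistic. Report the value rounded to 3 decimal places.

SE = σ/√n = 12/√20 = 2.6833
z = (x̄−μ₀)/SE = (44.0−44)/2.6833 = 0.0000

test statistic = 0.000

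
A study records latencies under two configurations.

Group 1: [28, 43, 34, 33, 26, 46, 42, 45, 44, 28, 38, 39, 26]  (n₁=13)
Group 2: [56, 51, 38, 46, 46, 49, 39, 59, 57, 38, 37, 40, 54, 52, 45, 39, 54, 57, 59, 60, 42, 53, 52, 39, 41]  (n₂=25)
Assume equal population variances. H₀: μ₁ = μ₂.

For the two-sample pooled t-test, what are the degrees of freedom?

df = n₁ + n₂ − 2 = 13 + 25 − 2 = 36

degrees of freedom = 36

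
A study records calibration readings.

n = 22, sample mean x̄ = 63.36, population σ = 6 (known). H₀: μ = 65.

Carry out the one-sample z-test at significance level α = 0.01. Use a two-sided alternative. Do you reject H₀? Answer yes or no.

reject H₀: no

SE = σ/√n = 6/√22 = 1.2792
z = (x̄−μ₀)/SE = (63.36−65)/1.2792 = -1.2820
p-value (two-sided) = 0.19983
At α=0.01: p ≥ α → fail to reject H₀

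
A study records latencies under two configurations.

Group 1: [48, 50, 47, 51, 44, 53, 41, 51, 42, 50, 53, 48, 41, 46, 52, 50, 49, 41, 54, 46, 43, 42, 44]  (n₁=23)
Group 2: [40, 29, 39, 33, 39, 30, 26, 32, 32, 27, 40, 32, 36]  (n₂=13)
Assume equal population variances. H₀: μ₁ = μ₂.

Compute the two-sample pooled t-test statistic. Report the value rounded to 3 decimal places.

x̄₁=47.217, s₁=4.285, n₁=23
x̄₂=33.462, s₂=4.909, n₂=13
s_p² = [22·4.285² + 12·4.909²]/34 = 20.3866
SE = √(s_p²·(1/23+1/13)) = 1.5667
t = (47.217−33.462)/1.5667 = 8.7801
df = 34

test statistic = 8.780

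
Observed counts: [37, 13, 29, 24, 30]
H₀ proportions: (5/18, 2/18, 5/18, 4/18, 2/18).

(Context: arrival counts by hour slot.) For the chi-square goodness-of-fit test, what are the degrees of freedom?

df = k − 1 = 5 − 1 = 4

degrees of freedom = 4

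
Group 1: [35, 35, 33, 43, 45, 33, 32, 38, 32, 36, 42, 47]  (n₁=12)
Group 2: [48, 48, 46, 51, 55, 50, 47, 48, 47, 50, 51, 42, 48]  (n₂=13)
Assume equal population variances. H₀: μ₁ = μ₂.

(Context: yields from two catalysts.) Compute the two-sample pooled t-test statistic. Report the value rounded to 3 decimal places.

x̄₁=37.583, s₁=5.334, n₁=12
x̄₂=48.538, s₂=3.072, n₂=13
s_p² = [11·5.334² + 12·3.072²]/23 = 18.5281
SE = √(s_p²·(1/12+1/13)) = 1.7232
t = (37.583−48.538)/1.7232 = -6.3576
df = 23

test statistic = -6.358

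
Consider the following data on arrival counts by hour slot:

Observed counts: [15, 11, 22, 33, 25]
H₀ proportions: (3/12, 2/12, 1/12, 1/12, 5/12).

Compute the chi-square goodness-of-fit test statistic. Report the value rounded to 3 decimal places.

n = 106; E_i = n·p_i = [26.50, 17.67, 8.83, 8.83, 44.17]
χ² = (15−26.50)²/26.50 + (11−17.67)²/17.67 + (22−8.83)²/8.83 + (33−8.83)²/8.83 + (25−44.17)²/44.17 = 101.5660
df = 4

test statistic = 101.566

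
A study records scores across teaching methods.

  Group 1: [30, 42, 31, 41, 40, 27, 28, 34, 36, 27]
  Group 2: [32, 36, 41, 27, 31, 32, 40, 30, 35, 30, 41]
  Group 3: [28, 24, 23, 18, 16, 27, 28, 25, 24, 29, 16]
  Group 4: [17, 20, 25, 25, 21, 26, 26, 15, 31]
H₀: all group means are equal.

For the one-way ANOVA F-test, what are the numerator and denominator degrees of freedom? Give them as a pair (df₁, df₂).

k = 4 groups, N = 41 total
df = (k−1, N−k) = (4−1, 41−4) = (3, 37)

degrees of freedom = [3, 37]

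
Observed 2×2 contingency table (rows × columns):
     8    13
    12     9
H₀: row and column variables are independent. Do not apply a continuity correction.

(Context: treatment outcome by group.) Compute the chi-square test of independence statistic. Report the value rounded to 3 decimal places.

Row totals [21, 21], col totals [20, 22], n=42
χ² = (8−10.00)²/10.00 + (13−11.00)²/11.00 + (12−10.00)²/10.00 + (9−11.00)²/11.00 = 1.5273
df = 1

test statistic = 1.527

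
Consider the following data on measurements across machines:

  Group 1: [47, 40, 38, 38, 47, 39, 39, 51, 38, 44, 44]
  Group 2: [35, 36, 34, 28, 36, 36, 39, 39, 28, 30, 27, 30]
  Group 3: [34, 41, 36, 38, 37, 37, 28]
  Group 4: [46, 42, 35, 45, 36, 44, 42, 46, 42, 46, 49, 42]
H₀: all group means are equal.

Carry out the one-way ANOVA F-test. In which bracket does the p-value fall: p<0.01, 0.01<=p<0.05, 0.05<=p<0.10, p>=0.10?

p-value bracket: p<0.01

Group means [42.27, 33.17, 35.86, 42.92], grand mean 38.786
SSB = Σnᵢ(x̄ᵢ−x̄)² = 777.449; SSW = ΣΣ(x−x̄ᵢ)² = 699.622
MSB = 777.449/3 = 259.1497; MSW = 699.622/38 = 18.4111
F = MSB/MSW = 14.0757
df = (3, 38)
p-value (upper-tail) = 0.00000
→ bracket: p<0.01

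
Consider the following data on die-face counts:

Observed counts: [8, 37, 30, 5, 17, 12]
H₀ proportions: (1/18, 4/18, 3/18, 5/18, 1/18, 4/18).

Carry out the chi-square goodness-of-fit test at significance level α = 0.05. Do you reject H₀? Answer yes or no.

n = 109; E_i = n·p_i = [6.06, 24.22, 18.17, 30.28, 6.06, 24.22]
χ² = (8−6.06)²/6.06 + (37−24.22)²/24.22 + (30−18.17)²/18.17 + (5−30.28)²/30.28 + (17−6.06)²/6.06 + (12−24.22)²/24.22 = 62.1239
df = 5
p-value (upper-tail) = 0.00000
At α=0.05: p < α → reject H₀

reject H₀: yes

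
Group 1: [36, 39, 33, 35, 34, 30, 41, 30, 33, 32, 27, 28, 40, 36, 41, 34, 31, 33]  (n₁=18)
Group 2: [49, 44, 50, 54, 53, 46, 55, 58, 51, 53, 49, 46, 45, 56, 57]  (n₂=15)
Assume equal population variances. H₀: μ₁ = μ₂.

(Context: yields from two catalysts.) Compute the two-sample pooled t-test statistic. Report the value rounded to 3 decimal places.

test statistic = -11.174

x̄₁=34.056, s₁=4.207, n₁=18
x̄₂=51.067, s₂=4.527, n₂=15
s_p² = [17·4.207² + 14·4.527²]/31 = 18.9638
SE = √(s_p²·(1/18+1/15)) = 1.5224
t = (34.056−51.067)/1.5224 = -11.1736
df = 31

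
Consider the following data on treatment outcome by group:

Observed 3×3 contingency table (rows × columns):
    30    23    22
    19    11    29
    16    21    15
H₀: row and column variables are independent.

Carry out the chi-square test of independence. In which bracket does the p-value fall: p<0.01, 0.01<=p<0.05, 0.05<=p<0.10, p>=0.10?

Row totals [75, 59, 52], col totals [65, 55, 66], n=186
χ² = (30−26.21)²/26.21 + (23−22.18)²/22.18 + (22−26.61)²/26.61 + (19−20.62)²/20.62 + (11−17.45)²/17.45 + (29−20.94)²/20.94 + (16−18.17)²/18.17 + (21−15.38)²/15.38 + (15−18.45)²/18.45 = 9.9556
df = 4
p-value (upper-tail) = 0.04118
→ bracket: 0.01<=p<0.05

p-value bracket: 0.01<=p<0.05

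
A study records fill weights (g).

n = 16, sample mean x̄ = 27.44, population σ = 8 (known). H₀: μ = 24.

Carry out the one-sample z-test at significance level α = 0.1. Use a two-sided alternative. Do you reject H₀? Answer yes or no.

reject H₀: yes

SE = σ/√n = 8/√16 = 2.0000
z = (x̄−μ₀)/SE = (27.44−24)/2.0000 = 1.7200
p-value (two-sided) = 0.08543
At α=0.1: p < α → reject H₀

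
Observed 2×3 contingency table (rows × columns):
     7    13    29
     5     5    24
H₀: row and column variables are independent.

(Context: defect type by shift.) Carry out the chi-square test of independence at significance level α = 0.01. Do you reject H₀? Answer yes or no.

reject H₀: no

Row totals [49, 34], col totals [12, 18, 53], n=83
χ² = (7−7.08)²/7.08 + (13−10.63)²/10.63 + (29−31.29)²/31.29 + (5−4.92)²/4.92 + (5−7.37)²/7.37 + (24−21.71)²/21.71 = 1.7054
df = 2
p-value (upper-tail) = 0.42625
At α=0.01: p ≥ α → fail to reject H₀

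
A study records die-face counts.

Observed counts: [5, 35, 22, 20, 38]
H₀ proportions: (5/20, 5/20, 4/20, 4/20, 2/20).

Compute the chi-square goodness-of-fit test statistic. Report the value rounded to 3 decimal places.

test statistic = 78.833

n = 120; E_i = n·p_i = [30.00, 30.00, 24.00, 24.00, 12.00]
χ² = (5−30.00)²/30.00 + (35−30.00)²/30.00 + (22−24.00)²/24.00 + (20−24.00)²/24.00 + (38−12.00)²/12.00 = 78.8333
df = 4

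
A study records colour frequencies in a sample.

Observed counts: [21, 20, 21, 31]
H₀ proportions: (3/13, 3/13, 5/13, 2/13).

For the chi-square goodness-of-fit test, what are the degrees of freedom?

df = k − 1 = 4 − 1 = 3

degrees of freedom = 3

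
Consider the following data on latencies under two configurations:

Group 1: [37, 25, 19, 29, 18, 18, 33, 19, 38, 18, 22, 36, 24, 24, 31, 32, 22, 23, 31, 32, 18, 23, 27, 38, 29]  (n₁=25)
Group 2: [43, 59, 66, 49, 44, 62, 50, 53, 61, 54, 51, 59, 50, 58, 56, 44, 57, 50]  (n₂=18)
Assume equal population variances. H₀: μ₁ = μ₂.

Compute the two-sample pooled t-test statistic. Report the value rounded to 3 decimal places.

x̄₁=26.640, s₁=6.775, n₁=25
x̄₂=53.667, s₂=6.589, n₂=18
s_p² = [24·6.775² + 17·6.589²]/41 = 44.8722
SE = √(s_p²·(1/25+1/18)) = 2.0707
t = (26.640−53.667)/2.0707 = -13.0520
df = 41

test statistic = -13.052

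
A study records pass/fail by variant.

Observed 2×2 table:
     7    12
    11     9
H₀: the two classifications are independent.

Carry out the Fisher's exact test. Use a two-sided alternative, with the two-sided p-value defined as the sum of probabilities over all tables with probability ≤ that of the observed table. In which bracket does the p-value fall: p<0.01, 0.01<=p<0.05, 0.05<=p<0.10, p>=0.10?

Margins: r₁=19, r₂=20, c₁=18, c₂=21, n=39
p_obs = C(19,7)·C(20,11)/C(39,18); sum pmf over tables with pmf ≤ p_obs
p-value (two-sided) = 0.34064
→ bracket: p>=0.10

p-value bracket: p>=0.10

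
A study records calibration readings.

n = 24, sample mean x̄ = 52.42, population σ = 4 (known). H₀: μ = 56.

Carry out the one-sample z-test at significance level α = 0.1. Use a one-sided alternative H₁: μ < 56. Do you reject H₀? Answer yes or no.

reject H₀: yes

SE = σ/√n = 4/√24 = 0.8165
z = (x̄−μ₀)/SE = (52.42−56)/0.8165 = -4.3846
p-value (one-sided, H₁ less) = 0.00001
At α=0.1: p < α → reject H₀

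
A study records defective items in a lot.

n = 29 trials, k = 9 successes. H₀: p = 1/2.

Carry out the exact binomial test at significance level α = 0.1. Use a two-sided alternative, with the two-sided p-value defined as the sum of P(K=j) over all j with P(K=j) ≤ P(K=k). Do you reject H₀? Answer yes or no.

Exact binomial: n=29, k=9, p₀=1/2=0.5000
P(X=j) = C(n,j)·p₀^j·(1−p₀)^(n−j); p = Σ P(X=j) over j with P(X=j) ≤ P(X=9)
p-value (two-sided) = 0.06143
At α=0.1: p < α → reject H₀

reject H₀: yes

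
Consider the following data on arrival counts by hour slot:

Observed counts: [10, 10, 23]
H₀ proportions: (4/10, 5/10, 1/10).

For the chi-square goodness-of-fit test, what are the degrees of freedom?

degrees of freedom = 2

df = k − 1 = 3 − 1 = 2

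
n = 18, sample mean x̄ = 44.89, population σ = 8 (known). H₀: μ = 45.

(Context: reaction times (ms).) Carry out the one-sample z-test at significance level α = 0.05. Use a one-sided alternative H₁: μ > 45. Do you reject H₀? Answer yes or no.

SE = σ/√n = 8/√18 = 1.8856
z = (x̄−μ₀)/SE = (44.89−45)/1.8856 = -0.0583
p-value (one-sided, H₁ greater) = 0.52326
At α=0.05: p ≥ α → fail to reject H₀

reject H₀: no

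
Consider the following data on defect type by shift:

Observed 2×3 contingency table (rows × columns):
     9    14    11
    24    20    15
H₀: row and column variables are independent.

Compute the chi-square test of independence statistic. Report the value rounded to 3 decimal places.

test statistic = 1.910

Row totals [34, 59], col totals [33, 34, 26], n=93
χ² = (9−12.06)²/12.06 + (14−12.43)²/12.43 + (11−9.51)²/9.51 + (24−20.94)²/20.94 + (20−21.57)²/21.57 + (15−16.49)²/16.49 = 1.9100
df = 2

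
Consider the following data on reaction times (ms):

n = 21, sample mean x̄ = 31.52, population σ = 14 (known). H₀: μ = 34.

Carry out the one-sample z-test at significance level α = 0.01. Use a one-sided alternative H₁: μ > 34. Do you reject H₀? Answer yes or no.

SE = σ/√n = 14/√21 = 3.0551
z = (x̄−μ₀)/SE = (31.52−34)/3.0551 = -0.8118
p-value (one-sided, H₁ greater) = 0.79154
At α=0.01: p ≥ α → fail to reject H₀

reject H₀: no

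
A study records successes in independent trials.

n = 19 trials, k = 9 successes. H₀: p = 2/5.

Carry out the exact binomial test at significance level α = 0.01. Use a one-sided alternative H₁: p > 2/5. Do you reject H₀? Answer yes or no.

Exact binomial: n=19, k=9, p₀=2/5=0.4000
P(X≥9) from Σ C(n,i)·p₀^i·(1−p₀)^(n−i)
p-value (one-sided, H₁ greater) = 0.33252
At α=0.01: p ≥ α → fail to reject H₀

reject H₀: no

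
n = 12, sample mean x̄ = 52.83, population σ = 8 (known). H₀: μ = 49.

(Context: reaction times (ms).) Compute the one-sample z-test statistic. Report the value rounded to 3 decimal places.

SE = σ/√n = 8/√12 = 2.3094
z = (x̄−μ₀)/SE = (52.83−49)/2.3094 = 1.6584

test statistic = 1.658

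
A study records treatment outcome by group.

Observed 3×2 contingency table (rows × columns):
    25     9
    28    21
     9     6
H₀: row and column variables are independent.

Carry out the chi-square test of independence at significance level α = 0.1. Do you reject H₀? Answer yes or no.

Row totals [34, 49, 15], col totals [62, 36], n=98
χ² = (25−21.51)²/21.51 + (9−12.49)²/12.49 + (28−31.00)²/31.00 + (21−18.00)²/18.00 + (9−9.49)²/9.49 + (6−5.51)²/5.51 = 2.4004
df = 2
p-value (upper-tail) = 0.30113
At α=0.1: p ≥ α → fail to reject H₀

reject H₀: no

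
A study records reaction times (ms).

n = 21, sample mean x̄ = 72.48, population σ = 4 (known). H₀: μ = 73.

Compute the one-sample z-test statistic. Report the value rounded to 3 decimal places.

test statistic = -0.596

SE = σ/√n = 4/√21 = 0.8729
z = (x̄−μ₀)/SE = (72.48−73)/0.8729 = -0.5957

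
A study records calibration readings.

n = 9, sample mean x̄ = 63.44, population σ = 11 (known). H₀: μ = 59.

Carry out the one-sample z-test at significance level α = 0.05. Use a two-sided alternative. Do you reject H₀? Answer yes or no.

reject H₀: no

SE = σ/√n = 11/√9 = 3.6667
z = (x̄−μ₀)/SE = (63.44−59)/3.6667 = 1.2109
p-value (two-sided) = 0.22593
At α=0.05: p ≥ α → fail to reject H₀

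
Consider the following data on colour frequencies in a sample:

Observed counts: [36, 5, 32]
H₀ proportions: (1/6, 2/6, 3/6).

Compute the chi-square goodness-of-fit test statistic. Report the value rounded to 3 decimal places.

n = 73; E_i = n·p_i = [12.17, 24.33, 36.50]
χ² = (36−12.17)²/12.17 + (5−24.33)²/24.33 + (32−36.50)²/36.50 = 62.6027
df = 2

test statistic = 62.603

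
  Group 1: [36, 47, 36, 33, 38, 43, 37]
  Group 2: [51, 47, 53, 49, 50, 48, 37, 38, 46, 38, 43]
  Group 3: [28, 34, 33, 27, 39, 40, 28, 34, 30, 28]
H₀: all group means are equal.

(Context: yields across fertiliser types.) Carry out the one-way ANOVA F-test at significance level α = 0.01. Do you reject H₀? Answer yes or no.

Group means [38.57, 45.45, 32.10], grand mean 38.964
SSB = Σnᵢ(x̄ᵢ−x̄)² = 935.623; SSW = ΣΣ(x−x̄ᵢ)² = 655.342
MSB = 935.623/2 = 467.8114; MSW = 655.342/25 = 26.2137
F = MSB/MSW = 17.8461
df = (2, 25)
p-value (upper-tail) = 0.00002
At α=0.01: p < α → reject H₀

reject H₀: yes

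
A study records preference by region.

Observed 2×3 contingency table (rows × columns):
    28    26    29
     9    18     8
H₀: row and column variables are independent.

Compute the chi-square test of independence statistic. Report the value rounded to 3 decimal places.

Row totals [83, 35], col totals [37, 44, 37], n=118
χ² = (28−26.03)²/26.03 + (26−30.95)²/30.95 + (29−26.03)²/26.03 + (9−10.97)²/10.97 + (18−13.05)²/13.05 + (8−10.97)²/10.97 = 4.3196
df = 2

test statistic = 4.320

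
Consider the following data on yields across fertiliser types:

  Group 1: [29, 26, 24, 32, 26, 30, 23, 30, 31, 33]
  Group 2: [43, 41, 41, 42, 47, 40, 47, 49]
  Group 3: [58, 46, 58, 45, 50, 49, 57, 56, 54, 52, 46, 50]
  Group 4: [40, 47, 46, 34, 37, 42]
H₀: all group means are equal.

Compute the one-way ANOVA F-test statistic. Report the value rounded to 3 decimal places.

Group means [28.40, 43.75, 51.75, 41.00], grand mean 41.694
SSB = Σnᵢ(x̄ᵢ−x̄)² = 3017.489; SSW = ΣΣ(x−x̄ᵢ)² = 570.150
MSB = 3017.489/3 = 1005.8296; MSW = 570.150/32 = 17.8172
F = MSB/MSW = 56.4528
df = (3, 32)

test statistic = 56.453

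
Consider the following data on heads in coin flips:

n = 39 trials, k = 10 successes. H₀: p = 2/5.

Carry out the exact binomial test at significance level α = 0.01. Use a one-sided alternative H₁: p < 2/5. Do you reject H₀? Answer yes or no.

Exact binomial: n=39, k=10, p₀=2/5=0.4000
P(X≤10) from Σ C(n,i)·p₀^i·(1−p₀)^(n−i)
p-value (one-sided, H₁ less) = 0.04505
At α=0.01: p ≥ α → fail to reject H₀

reject H₀: no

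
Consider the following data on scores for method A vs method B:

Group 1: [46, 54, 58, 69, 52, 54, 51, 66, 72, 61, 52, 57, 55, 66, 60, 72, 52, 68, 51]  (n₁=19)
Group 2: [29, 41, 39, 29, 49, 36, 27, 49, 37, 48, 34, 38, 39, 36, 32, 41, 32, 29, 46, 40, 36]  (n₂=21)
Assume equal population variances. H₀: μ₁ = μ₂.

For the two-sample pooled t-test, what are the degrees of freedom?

df = n₁ + n₂ − 2 = 19 + 21 − 2 = 38

degrees of freedom = 38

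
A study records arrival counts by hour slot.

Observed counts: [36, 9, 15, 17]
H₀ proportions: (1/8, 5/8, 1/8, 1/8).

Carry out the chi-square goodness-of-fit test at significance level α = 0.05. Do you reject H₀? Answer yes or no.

reject H₀: yes

n = 77; E_i = n·p_i = [9.62, 48.12, 9.62, 9.62]
χ² = (36−9.62)²/9.62 + (9−48.12)²/48.12 + (15−9.62)²/9.62 + (17−9.62)²/9.62 = 112.7351
df = 3
p-value (upper-tail) = 0.00000
At α=0.05: p < α → reject H₀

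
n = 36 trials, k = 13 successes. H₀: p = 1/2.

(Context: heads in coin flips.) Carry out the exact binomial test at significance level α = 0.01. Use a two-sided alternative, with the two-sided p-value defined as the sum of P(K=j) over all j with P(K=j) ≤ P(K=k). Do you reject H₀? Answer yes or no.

Exact binomial: n=36, k=13, p₀=1/2=0.5000
P(X=j) = C(n,j)·p₀^j·(1−p₀)^(n−j); p = Σ P(X=j) over j with P(X=j) ≤ P(X=13)
p-value (two-sided) = 0.13250
At α=0.01: p ≥ α → fail to reject H₀

reject H₀: no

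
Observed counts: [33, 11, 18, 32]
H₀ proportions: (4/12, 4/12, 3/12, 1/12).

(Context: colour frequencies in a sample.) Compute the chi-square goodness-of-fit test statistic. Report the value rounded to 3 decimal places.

test statistic = 89.128

n = 94; E_i = n·p_i = [31.33, 31.33, 23.50, 7.83]
χ² = (33−31.33)²/31.33 + (11−31.33)²/31.33 + (18−23.50)²/23.50 + (32−7.83)²/7.83 = 89.1277
df = 3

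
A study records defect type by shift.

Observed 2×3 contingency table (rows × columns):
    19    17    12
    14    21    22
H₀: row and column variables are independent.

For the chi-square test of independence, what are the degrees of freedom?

df = (r−1)(c−1) = (2−1)·(3−1) = 2

degrees of freedom = 2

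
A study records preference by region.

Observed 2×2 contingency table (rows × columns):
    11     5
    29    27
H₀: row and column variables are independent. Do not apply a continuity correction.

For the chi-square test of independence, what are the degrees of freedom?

df = (r−1)(c−1) = (2−1)·(2−1) = 1

degrees of freedom = 1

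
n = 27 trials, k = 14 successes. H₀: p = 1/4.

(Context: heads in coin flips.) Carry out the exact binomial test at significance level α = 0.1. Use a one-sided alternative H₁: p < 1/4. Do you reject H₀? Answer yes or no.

reject H₀: no

Exact binomial: n=27, k=14, p₀=1/4=0.2500
P(X≤14) from Σ C(n,i)·p₀^i·(1−p₀)^(n−i)
p-value (one-sided, H₁ less) = 0.99933
At α=0.1: p ≥ α → fail to reject H₀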